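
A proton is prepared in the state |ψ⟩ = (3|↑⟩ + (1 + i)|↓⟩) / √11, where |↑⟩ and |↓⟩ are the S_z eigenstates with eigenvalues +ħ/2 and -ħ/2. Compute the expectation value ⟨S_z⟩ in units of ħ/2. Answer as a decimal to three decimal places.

⟨σ_z⟩ = |a|² - |b|² divided by |a|²+|b|², with a, b the |↑⟩, |↓⟩ amplitudes.
= (9 - 2)/11 = 7/11.
⟨S_z⟩ = (ħ/2)·⟨σ_z⟩.

0.636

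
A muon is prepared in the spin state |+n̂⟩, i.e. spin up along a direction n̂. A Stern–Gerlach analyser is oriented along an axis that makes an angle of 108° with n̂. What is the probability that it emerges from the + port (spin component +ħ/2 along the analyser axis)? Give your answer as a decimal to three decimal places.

For spin-½, the probability of finding spin-up along an axis at angle θ to the initial spin direction is cos²(θ/2); spin-down is sin²(θ/2).
θ = 108°, so P = cos²(54°) ≈ 0.345.

0.345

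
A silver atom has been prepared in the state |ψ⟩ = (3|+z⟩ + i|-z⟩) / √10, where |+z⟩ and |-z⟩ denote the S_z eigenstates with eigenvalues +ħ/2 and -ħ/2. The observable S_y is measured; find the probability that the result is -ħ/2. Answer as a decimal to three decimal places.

0.200

|-y⟩ = (|+z⟩ - i|-z⟩)/√2, so ⟨-y|ψ⟩ = (2) / (√2·√10).
P = |2|² / 20 = 4/20.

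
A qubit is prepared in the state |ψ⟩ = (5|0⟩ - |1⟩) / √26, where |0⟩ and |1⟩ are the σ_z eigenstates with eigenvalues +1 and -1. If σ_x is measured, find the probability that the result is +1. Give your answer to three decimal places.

|+x⟩ = (|0⟩ + |1⟩)/√2, so ⟨+x|ψ⟩ = (4) / (√2·√26).
P = |4|² / 52 = 16/52.

0.308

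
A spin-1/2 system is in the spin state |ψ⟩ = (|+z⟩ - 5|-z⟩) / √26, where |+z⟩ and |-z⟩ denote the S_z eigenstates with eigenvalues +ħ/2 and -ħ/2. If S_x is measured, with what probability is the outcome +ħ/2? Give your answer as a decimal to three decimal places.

|+x⟩ = (|+z⟩ + |-z⟩)/√2, so ⟨+x|ψ⟩ = (-4) / (√2·√26).
P = |-4|² / 52 = 16/52.

0.308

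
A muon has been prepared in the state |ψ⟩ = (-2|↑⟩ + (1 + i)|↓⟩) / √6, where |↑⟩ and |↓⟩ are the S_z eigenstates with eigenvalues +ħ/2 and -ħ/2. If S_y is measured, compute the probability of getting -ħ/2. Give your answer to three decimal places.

|-y⟩ = (|↑⟩ - i|↓⟩)/√2, so ⟨-y|ψ⟩ = (-3 + i) / (√2·√6).
P = |-3 + i|² / 12 = 10/12.

0.833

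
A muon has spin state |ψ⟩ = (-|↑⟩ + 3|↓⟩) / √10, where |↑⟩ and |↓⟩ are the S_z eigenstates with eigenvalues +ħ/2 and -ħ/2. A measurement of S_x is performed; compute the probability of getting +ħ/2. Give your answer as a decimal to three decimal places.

|+x⟩ = (|↑⟩ + |↓⟩)/√2, so ⟨+x|ψ⟩ = (2) / (√2·√10).
P = |2|² / 20 = 4/20.

0.200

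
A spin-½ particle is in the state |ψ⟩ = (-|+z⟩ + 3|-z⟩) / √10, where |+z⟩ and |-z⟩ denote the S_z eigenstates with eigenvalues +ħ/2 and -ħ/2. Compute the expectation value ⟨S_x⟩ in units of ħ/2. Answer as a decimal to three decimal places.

-0.600

⟨σ_x⟩ = 2 Re(a* b)/(|a|²+|b|²) with a = -1, b = 3.
a* b = -3, so ⟨σ_x⟩ = -6/10.
⟨S_x⟩ = (ħ/2)·⟨σ_x⟩.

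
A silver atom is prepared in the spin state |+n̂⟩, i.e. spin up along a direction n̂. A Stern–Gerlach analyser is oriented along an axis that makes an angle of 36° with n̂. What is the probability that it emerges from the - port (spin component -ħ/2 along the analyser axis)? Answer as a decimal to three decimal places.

0.095

For spin-½, the probability of finding spin-up along an axis at angle θ to the initial spin direction is cos²(θ/2); spin-down is sin²(θ/2).
θ = 36°, so P = sin²(18°) ≈ 0.095.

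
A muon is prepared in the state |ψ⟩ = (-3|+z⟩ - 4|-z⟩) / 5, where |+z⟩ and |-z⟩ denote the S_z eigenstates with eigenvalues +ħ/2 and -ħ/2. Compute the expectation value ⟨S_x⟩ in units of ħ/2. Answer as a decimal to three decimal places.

0.960

⟨σ_x⟩ = 2 Re(a* b)/(|a|²+|b|²) with a = -3, b = -4.
a* b = 12, so ⟨σ_x⟩ = 24/25.
⟨S_x⟩ = (ħ/2)·⟨σ_x⟩.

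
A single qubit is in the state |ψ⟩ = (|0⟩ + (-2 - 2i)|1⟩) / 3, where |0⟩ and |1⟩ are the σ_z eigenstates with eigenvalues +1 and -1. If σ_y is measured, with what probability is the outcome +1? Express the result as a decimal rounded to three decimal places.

0.278

|+y⟩ = (|0⟩ + i|1⟩)/√2, so ⟨+y|ψ⟩ = (-1 + 2i) / (√2·3).
P = |-1 + 2i|² / 18 = 5/18.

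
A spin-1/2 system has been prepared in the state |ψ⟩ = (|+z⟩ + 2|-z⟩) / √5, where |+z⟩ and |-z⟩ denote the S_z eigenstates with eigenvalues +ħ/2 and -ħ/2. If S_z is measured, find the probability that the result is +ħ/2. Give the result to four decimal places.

0.2000

The +ħ/2 outcome corresponds to |+z⟩. Its amplitude in |ψ⟩ is 1/√5.
P = |1|² / 5 = 1/5.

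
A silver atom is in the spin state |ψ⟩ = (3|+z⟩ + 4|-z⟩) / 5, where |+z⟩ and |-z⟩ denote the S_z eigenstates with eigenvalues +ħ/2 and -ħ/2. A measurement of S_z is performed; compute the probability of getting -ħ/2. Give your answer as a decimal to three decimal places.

0.640

The -ħ/2 outcome corresponds to |-z⟩. Its amplitude in |ψ⟩ is 4/5.
P = |4|² / 25 = 16/25.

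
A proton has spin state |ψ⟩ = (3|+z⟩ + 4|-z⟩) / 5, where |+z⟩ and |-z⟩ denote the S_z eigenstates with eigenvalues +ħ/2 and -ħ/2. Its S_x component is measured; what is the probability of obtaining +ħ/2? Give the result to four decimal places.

0.9800

|+x⟩ = (|+z⟩ + |-z⟩)/√2, so ⟨+x|ψ⟩ = (7) / (√2·5).
P = |7|² / 50 = 49/50.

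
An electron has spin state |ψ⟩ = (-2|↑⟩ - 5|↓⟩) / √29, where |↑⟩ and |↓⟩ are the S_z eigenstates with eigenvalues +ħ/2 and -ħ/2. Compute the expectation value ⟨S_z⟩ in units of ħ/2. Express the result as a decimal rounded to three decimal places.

-0.724

⟨σ_z⟩ = |a|² - |b|² divided by |a|²+|b|², with a, b the |↑⟩, |↓⟩ amplitudes.
= (4 - 25)/29 = -21/29.
⟨S_z⟩ = (ħ/2)·⟨σ_z⟩.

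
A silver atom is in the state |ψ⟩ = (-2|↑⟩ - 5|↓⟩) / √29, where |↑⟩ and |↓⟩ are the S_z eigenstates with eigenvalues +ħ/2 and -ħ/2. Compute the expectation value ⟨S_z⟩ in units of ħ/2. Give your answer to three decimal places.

-0.724

⟨σ_z⟩ = |a|² - |b|² divided by |a|²+|b|², with a, b the |↑⟩, |↓⟩ amplitudes.
= (4 - 25)/29 = -21/29.
⟨S_z⟩ = (ħ/2)·⟨σ_z⟩.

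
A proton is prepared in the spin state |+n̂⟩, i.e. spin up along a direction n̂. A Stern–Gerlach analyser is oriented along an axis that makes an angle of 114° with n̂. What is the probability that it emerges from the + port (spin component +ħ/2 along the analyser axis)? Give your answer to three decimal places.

For spin-½, the probability of finding spin-up along an axis at angle θ to the initial spin direction is cos²(θ/2); spin-down is sin²(θ/2).
θ = 114°, so P = cos²(57°) ≈ 0.297.

0.297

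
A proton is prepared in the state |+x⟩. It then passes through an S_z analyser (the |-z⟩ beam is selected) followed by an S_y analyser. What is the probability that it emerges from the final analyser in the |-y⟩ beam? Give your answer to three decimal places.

First analyser (S_z): from |+x⟩, P(|-z⟩) = 1/2.
After stage 1 the state is |-z⟩; P(|-y⟩) = |⟨-y|-z⟩|² = 1/2.
Joint probability = 1/2 × 1/2 = 0.250.

0.250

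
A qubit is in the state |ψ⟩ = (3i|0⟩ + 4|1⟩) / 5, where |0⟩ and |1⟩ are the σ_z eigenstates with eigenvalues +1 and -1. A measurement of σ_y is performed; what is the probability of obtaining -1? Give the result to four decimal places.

|-y⟩ = (|0⟩ - i|1⟩)/√2, so ⟨-y|ψ⟩ = (7i) / (√2·5).
P = |7i|² / 50 = 49/50.

0.9800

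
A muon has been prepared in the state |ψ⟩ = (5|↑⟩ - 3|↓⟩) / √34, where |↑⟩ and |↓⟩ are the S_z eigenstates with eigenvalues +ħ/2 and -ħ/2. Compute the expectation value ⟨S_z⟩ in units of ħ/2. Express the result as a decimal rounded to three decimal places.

0.471

⟨σ_z⟩ = |a|² - |b|² divided by |a|²+|b|², with a, b the |↑⟩, |↓⟩ amplitudes.
= (25 - 9)/34 = 16/34.
⟨S_z⟩ = (ħ/2)·⟨σ_z⟩.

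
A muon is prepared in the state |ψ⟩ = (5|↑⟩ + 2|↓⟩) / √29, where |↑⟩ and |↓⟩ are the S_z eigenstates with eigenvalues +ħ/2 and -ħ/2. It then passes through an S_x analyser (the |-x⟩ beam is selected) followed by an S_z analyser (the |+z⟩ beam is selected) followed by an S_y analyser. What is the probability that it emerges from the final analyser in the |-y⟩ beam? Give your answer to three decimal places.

First analyser (S_x): P(|-x⟩) = |⟨-x|ψ⟩|² = 9/58.
After stage 1 the state is |-x⟩; P(|+z⟩) = |⟨+z|-x⟩|² = 1/2.
After stage 2 the state is |+z⟩; P(|-y⟩) = |⟨-y|+z⟩|² = 1/2.
Joint probability = 9/58 × 1/2 × 1/2 = 0.039.

0.039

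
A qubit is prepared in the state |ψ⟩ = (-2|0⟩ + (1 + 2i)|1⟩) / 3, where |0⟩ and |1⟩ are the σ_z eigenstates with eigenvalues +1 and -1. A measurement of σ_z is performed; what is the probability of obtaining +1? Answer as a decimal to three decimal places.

0.444

The +1 outcome corresponds to |0⟩. Its amplitude in |ψ⟩ is -2/3.
P = |-2|² / 9 = 4/9.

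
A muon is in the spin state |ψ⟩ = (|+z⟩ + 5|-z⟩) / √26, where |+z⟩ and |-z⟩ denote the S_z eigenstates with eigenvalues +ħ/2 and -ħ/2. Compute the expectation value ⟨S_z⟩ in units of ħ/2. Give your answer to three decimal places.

-0.923

⟨σ_z⟩ = |a|² - |b|² divided by |a|²+|b|², with a, b the |+z⟩, |-z⟩ amplitudes.
= (1 - 25)/26 = -24/26.
⟨S_z⟩ = (ħ/2)·⟨σ_z⟩.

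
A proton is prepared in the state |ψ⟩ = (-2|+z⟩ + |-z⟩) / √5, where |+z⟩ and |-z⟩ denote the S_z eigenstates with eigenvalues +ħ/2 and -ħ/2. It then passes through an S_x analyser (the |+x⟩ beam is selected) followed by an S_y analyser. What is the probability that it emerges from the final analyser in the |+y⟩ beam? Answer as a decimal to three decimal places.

First analyser (S_x): P(|+x⟩) = |⟨+x|ψ⟩|² = 1/10.
After stage 1 the state is |+x⟩; P(|+y⟩) = |⟨+y|+x⟩|² = 1/2.
Joint probability = 1/10 × 1/2 = 0.050.

0.050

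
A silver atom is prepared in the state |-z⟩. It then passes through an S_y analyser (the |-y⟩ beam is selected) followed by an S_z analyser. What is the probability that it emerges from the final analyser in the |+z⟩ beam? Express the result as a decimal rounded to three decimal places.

0.250

First analyser (S_y): from |-z⟩, P(|-y⟩) = 1/2.
After stage 1 the state is |-y⟩; P(|+z⟩) = |⟨+z|-y⟩|² = 1/2.
Joint probability = 1/2 × 1/2 = 0.250.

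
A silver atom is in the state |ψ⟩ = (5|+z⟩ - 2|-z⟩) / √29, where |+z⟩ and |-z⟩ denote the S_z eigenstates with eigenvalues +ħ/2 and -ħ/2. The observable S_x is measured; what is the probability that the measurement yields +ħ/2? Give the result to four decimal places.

|+x⟩ = (|+z⟩ + |-z⟩)/√2, so ⟨+x|ψ⟩ = (3) / (√2·√29).
P = |3|² / 58 = 9/58.

0.1552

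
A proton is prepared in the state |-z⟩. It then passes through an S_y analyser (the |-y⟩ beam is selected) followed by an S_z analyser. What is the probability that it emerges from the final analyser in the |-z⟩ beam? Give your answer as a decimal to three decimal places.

First analyser (S_y): from |-z⟩, P(|-y⟩) = 1/2.
After stage 1 the state is |-y⟩; P(|-z⟩) = |⟨-z|-y⟩|² = 1/2.
Joint probability = 1/2 × 1/2 = 0.250.

0.250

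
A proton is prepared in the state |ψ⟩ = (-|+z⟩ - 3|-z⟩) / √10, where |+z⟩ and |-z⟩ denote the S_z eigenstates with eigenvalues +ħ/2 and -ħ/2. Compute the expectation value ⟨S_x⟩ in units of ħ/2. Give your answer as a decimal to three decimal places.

⟨σ_x⟩ = 2 Re(a* b)/(|a|²+|b|²) with a = -1, b = -3.
a* b = 3, so ⟨σ_x⟩ = 6/10.
⟨S_x⟩ = (ħ/2)·⟨σ_x⟩.

0.600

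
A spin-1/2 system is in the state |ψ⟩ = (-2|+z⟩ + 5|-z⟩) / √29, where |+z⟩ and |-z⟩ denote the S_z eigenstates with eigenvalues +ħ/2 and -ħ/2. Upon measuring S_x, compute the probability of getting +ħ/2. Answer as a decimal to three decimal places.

|+x⟩ = (|+z⟩ + |-z⟩)/√2, so ⟨+x|ψ⟩ = (3) / (√2·√29).
P = |3|² / 58 = 9/58.

0.155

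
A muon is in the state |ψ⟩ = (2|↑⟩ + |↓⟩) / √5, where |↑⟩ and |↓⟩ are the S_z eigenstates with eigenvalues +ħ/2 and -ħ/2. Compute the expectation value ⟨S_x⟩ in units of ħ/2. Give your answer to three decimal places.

0.800

⟨σ_x⟩ = 2 Re(a* b)/(|a|²+|b|²) with a = 2, b = 1.
a* b = 2, so ⟨σ_x⟩ = 4/5.
⟨S_x⟩ = (ħ/2)·⟨σ_x⟩.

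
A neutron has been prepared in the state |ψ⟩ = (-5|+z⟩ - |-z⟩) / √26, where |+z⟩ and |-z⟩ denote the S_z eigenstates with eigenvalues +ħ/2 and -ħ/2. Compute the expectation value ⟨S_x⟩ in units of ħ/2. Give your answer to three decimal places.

0.385

⟨σ_x⟩ = 2 Re(a* b)/(|a|²+|b|²) with a = -5, b = -1.
a* b = 5, so ⟨σ_x⟩ = 10/26.
⟨S_x⟩ = (ħ/2)·⟨σ_x⟩.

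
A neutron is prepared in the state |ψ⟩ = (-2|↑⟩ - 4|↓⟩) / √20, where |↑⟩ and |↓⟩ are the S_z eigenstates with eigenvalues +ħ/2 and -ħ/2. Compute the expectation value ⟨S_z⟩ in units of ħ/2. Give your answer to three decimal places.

⟨σ_z⟩ = |a|² - |b|² divided by |a|²+|b|², with a, b the |↑⟩, |↓⟩ amplitudes.
= (4 - 16)/20 = -12/20.
⟨S_z⟩ = (ħ/2)·⟨σ_z⟩.

-0.600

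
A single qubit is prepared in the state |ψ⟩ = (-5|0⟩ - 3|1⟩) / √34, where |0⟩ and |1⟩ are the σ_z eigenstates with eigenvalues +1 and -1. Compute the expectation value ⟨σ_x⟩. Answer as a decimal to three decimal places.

⟨σ_x⟩ = 2 Re(a* b)/(|a|²+|b|²) with a = -5, b = -3.
a* b = 15, so ⟨σ_x⟩ = 30/34.

0.882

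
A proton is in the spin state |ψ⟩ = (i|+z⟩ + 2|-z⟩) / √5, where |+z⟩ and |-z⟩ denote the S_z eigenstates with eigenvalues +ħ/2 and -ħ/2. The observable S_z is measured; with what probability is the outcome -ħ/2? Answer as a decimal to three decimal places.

0.800

The -ħ/2 outcome corresponds to |-z⟩. Its amplitude in |ψ⟩ is 2/√5.
P = |2|² / 5 = 4/5.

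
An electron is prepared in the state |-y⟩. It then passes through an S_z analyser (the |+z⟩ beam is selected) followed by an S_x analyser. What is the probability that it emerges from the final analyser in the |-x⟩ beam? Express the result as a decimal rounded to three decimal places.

First analyser (S_z): from |-y⟩, P(|+z⟩) = 1/2.
After stage 1 the state is |+z⟩; P(|-x⟩) = |⟨-x|+z⟩|² = 1/2.
Joint probability = 1/2 × 1/2 = 0.250.

0.250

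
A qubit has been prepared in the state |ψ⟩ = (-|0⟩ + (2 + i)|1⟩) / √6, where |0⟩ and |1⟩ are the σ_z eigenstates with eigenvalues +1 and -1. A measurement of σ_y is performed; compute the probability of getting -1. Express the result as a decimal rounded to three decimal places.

0.667

|-y⟩ = (|0⟩ - i|1⟩)/√2, so ⟨-y|ψ⟩ = (-2 + 2i) / (√2·√6).
P = |-2 + 2i|² / 12 = 8/12.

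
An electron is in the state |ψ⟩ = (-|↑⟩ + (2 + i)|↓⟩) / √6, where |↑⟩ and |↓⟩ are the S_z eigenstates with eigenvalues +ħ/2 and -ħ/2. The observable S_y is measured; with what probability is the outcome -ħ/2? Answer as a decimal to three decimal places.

|-y⟩ = (|↑⟩ - i|↓⟩)/√2, so ⟨-y|ψ⟩ = (-2 + 2i) / (√2·√6).
P = |-2 + 2i|² / 12 = 8/12.

0.667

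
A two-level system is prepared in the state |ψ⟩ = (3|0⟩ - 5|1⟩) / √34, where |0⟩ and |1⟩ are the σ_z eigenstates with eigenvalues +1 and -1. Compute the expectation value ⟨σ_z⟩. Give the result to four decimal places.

-0.4706

⟨σ_z⟩ = |a|² - |b|² divided by |a|²+|b|², with a, b the |0⟩, |1⟩ amplitudes.
= (9 - 25)/34 = -16/34.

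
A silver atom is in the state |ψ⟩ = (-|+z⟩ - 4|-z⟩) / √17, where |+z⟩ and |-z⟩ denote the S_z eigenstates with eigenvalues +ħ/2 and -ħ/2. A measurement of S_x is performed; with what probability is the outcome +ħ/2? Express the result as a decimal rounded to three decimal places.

|+x⟩ = (|+z⟩ + |-z⟩)/√2, so ⟨+x|ψ⟩ = (-5) / (√2·√17).
P = |-5|² / 34 = 25/34.

0.735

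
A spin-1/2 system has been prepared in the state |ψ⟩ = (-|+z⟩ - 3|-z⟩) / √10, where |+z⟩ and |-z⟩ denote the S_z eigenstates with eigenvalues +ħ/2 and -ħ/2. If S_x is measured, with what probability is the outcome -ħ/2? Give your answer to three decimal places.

|-x⟩ = (|+z⟩ - |-z⟩)/√2, so ⟨-x|ψ⟩ = (2) / (√2·√10).
P = |2|² / 20 = 4/20.

0.200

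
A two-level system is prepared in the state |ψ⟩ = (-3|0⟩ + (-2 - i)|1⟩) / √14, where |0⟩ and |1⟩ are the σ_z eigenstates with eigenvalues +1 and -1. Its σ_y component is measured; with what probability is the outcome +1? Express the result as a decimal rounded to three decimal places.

|+y⟩ = (|0⟩ + i|1⟩)/√2, so ⟨+y|ψ⟩ = (-4 + 2i) / (√2·√14).
P = |-4 + 2i|² / 28 = 20/28.

0.714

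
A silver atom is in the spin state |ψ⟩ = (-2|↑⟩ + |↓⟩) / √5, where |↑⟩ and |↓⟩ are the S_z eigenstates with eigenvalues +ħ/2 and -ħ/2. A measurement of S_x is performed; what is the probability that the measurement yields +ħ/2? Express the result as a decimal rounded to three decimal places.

0.100

|+x⟩ = (|↑⟩ + |↓⟩)/√2, so ⟨+x|ψ⟩ = (-1) / (√2·√5).
P = |-1|² / 10 = 1/10.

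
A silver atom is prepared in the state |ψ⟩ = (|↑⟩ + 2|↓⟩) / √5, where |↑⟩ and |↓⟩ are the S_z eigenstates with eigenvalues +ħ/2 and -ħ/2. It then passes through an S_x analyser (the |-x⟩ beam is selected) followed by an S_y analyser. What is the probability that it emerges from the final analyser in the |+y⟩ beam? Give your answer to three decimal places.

First analyser (S_x): P(|-x⟩) = |⟨-x|ψ⟩|² = 1/10.
After stage 1 the state is |-x⟩; P(|+y⟩) = |⟨+y|-x⟩|² = 1/2.
Joint probability = 1/10 × 1/2 = 0.050.

0.050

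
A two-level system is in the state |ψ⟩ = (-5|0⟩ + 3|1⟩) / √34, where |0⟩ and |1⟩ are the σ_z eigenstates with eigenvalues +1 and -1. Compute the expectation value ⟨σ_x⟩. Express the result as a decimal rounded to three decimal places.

-0.882

⟨σ_x⟩ = 2 Re(a* b)/(|a|²+|b|²) with a = -5, b = 3.
a* b = -15, so ⟨σ_x⟩ = -30/34.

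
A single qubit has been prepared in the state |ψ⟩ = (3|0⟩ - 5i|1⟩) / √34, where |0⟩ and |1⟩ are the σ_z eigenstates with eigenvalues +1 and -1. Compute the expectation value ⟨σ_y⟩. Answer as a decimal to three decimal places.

-0.882

⟨σ_y⟩ = 2 Im(a* b)/(|a|²+|b|²) with a = 3, b = -5i.
a* b = -15i, so ⟨σ_y⟩ = -30/34.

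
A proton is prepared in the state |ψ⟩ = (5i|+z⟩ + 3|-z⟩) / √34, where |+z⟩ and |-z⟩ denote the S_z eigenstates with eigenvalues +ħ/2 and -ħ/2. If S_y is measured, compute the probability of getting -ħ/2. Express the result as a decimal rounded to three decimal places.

|-y⟩ = (|+z⟩ - i|-z⟩)/√2, so ⟨-y|ψ⟩ = (8i) / (√2·√34).
P = |8i|² / 68 = 64/68.

0.941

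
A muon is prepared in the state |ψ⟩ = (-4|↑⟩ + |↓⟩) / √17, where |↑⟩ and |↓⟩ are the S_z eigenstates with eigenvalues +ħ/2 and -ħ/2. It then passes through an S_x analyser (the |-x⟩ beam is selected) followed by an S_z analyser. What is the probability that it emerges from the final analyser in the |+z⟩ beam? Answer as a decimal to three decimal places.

0.368

First analyser (S_x): P(|-x⟩) = |⟨-x|ψ⟩|² = 25/34.
After stage 1 the state is |-x⟩; P(|+z⟩) = |⟨+z|-x⟩|² = 1/2.
Joint probability = 25/34 × 1/2 = 0.368.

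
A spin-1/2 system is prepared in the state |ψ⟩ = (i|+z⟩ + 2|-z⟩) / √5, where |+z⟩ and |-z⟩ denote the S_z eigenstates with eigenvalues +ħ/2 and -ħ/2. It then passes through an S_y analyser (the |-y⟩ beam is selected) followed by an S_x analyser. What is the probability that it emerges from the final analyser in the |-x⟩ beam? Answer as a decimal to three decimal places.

First analyser (S_y): P(|-y⟩) = |⟨-y|ψ⟩|² = 9/10.
After stage 1 the state is |-y⟩; P(|-x⟩) = |⟨-x|-y⟩|² = 1/2.
Joint probability = 9/10 × 1/2 = 0.450.

0.450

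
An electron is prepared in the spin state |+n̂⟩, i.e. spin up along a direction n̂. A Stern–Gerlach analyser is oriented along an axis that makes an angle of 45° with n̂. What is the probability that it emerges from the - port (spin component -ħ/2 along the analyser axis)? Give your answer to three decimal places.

0.146

For spin-½, the probability of finding spin-up along an axis at angle θ to the initial spin direction is cos²(θ/2); spin-down is sin²(θ/2).
θ = 45°, so P = sin²(22.5°) ≈ 0.146.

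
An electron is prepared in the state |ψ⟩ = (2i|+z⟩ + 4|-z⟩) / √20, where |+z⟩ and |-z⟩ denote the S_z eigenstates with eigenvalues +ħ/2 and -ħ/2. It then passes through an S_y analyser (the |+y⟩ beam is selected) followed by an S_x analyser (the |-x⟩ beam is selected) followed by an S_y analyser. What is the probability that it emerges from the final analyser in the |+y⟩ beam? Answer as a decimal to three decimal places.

0.025

First analyser (S_y): P(|+y⟩) = |⟨+y|ψ⟩|² = 4/40.
After stage 1 the state is |+y⟩; P(|-x⟩) = |⟨-x|+y⟩|² = 1/2.
After stage 2 the state is |-x⟩; P(|+y⟩) = |⟨+y|-x⟩|² = 1/2.
Joint probability = 4/40 × 1/2 × 1/2 = 0.025.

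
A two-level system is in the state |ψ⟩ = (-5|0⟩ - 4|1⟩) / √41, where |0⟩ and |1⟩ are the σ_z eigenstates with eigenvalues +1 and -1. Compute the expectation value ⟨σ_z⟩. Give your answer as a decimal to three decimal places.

⟨σ_z⟩ = |a|² - |b|² divided by |a|²+|b|², with a, b the |0⟩, |1⟩ amplitudes.
= (25 - 16)/41 = 9/41.

0.220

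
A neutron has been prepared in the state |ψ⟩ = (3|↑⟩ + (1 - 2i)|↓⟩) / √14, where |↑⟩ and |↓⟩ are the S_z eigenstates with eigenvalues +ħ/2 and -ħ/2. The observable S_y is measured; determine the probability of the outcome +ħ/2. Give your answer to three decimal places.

|+y⟩ = (|↑⟩ + i|↓⟩)/√2, so ⟨+y|ψ⟩ = (1 - i) / (√2·√14).
P = |1 - i|² / 28 = 2/28.

0.071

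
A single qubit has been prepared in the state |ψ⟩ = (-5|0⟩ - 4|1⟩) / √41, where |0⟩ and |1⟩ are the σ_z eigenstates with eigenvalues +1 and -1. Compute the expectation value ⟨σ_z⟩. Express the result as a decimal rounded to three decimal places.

0.220

⟨σ_z⟩ = |a|² - |b|² divided by |a|²+|b|², with a, b the |0⟩, |1⟩ amplitudes.
= (25 - 16)/41 = 9/41.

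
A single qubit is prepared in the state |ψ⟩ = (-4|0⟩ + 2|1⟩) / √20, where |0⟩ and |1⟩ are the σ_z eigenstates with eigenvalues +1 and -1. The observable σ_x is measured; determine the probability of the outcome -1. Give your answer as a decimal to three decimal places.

|-x⟩ = (|0⟩ - |1⟩)/√2, so ⟨-x|ψ⟩ = (-6) / (√2·√20).
P = |-6|² / 40 = 36/40.

0.900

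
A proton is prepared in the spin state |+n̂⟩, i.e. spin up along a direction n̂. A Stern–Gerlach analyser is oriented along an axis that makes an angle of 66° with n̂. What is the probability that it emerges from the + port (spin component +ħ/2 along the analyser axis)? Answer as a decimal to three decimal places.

0.703

For spin-½, the probability of finding spin-up along an axis at angle θ to the initial spin direction is cos²(θ/2); spin-down is sin²(θ/2).
θ = 66°, so P = cos²(33°) ≈ 0.703.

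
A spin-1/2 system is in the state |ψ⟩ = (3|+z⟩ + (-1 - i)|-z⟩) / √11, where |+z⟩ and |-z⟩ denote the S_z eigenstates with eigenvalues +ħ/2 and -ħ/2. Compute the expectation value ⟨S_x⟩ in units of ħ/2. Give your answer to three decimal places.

⟨σ_x⟩ = 2 Re(a* b)/(|a|²+|b|²) with a = 3, b = (-1 - i).
a* b = (-3 - 3i), so ⟨σ_x⟩ = -6/11.
⟨S_x⟩ = (ħ/2)·⟨σ_x⟩.

-0.545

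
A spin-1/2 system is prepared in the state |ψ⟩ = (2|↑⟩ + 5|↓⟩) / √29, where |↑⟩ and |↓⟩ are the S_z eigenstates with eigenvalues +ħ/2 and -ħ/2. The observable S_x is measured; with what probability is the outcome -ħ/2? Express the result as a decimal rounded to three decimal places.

0.155

|-x⟩ = (|↑⟩ - |↓⟩)/√2, so ⟨-x|ψ⟩ = (-3) / (√2·√29).
P = |-3|² / 58 = 9/58.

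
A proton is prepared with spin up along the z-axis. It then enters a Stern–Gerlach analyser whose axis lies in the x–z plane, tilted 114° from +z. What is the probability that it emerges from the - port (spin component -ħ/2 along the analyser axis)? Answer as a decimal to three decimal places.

For spin-½, the probability of finding spin-up along an axis at angle θ to the initial spin direction is cos²(θ/2); spin-down is sin²(θ/2).
θ = 114°, so P = sin²(57°) ≈ 0.703.

0.703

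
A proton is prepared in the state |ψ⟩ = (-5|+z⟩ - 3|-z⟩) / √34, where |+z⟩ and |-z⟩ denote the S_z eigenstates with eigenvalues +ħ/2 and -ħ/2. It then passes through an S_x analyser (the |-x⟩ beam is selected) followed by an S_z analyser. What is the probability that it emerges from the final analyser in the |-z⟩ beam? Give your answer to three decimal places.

0.029

First analyser (S_x): P(|-x⟩) = |⟨-x|ψ⟩|² = 4/68.
After stage 1 the state is |-x⟩; P(|-z⟩) = |⟨-z|-x⟩|² = 1/2.
Joint probability = 4/68 × 1/2 = 0.029.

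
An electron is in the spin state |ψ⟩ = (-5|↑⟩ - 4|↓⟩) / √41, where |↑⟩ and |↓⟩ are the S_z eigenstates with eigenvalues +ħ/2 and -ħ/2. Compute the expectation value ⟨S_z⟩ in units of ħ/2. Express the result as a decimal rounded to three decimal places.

0.220

⟨σ_z⟩ = |a|² - |b|² divided by |a|²+|b|², with a, b the |↑⟩, |↓⟩ amplitudes.
= (25 - 16)/41 = 9/41.
⟨S_z⟩ = (ħ/2)·⟨σ_z⟩.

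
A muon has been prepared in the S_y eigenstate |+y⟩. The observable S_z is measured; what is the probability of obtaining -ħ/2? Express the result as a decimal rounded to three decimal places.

In the S_z basis, |+y⟩ = (|+z⟩ + i|-z⟩)/√2 and |-z⟩ = |-z⟩.
|⟨-z|+y⟩|² = 1/2.

0.500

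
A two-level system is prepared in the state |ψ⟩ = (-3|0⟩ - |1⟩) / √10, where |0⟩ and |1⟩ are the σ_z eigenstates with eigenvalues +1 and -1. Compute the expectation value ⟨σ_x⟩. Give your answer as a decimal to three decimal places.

⟨σ_x⟩ = 2 Re(a* b)/(|a|²+|b|²) with a = -3, b = -1.
a* b = 3, so ⟨σ_x⟩ = 6/10.

0.600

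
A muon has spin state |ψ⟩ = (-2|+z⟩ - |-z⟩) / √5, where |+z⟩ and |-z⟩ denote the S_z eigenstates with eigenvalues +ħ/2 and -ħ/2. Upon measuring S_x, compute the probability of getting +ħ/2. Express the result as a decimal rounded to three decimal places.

|+x⟩ = (|+z⟩ + |-z⟩)/√2, so ⟨+x|ψ⟩ = (-3) / (√2·√5).
P = |-3|² / 10 = 9/10.

0.900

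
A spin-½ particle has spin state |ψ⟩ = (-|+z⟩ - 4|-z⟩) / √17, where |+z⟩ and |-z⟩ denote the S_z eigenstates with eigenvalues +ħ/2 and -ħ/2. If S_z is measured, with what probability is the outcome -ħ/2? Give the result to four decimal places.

The -ħ/2 outcome corresponds to |-z⟩. Its amplitude in |ψ⟩ is -4/√17.
P = |-4|² / 17 = 16/17.

0.9412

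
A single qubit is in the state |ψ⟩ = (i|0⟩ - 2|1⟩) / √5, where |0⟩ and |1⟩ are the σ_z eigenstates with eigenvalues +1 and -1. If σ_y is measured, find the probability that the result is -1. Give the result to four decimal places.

|-y⟩ = (|0⟩ - i|1⟩)/√2, so ⟨-y|ψ⟩ = (-i) / (√2·√5).
P = |-i|² / 10 = 1/10.

0.1000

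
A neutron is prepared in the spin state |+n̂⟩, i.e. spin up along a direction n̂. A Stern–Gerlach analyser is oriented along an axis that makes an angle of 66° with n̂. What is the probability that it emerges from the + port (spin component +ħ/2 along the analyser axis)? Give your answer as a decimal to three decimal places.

0.703

For spin-½, the probability of finding spin-up along an axis at angle θ to the initial spin direction is cos²(θ/2); spin-down is sin²(θ/2).
θ = 66°, so P = cos²(33°) ≈ 0.703.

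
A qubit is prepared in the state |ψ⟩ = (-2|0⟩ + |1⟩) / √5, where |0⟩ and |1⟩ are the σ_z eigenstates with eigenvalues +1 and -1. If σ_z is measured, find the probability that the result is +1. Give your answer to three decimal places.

The +1 outcome corresponds to |0⟩. Its amplitude in |ψ⟩ is -2/√5.
P = |-2|² / 5 = 4/5.

0.800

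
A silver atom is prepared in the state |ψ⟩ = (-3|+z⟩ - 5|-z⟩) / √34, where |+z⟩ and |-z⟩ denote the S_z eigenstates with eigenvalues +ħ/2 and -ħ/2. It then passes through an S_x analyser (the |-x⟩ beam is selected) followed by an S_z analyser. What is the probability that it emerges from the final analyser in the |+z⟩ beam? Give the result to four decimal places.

First analyser (S_x): P(|-x⟩) = |⟨-x|ψ⟩|² = 4/68.
After stage 1 the state is |-x⟩; P(|+z⟩) = |⟨+z|-x⟩|² = 1/2.
Joint probability = 4/68 × 1/2 = 0.0294.

0.0294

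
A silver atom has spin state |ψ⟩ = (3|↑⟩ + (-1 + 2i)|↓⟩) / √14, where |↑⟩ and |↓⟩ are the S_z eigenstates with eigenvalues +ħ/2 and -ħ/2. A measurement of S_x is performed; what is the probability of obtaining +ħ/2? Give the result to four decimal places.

|+x⟩ = (|↑⟩ + |↓⟩)/√2, so ⟨+x|ψ⟩ = (2 + 2i) / (√2·√14).
P = |2 + 2i|² / 28 = 8/28.

0.2857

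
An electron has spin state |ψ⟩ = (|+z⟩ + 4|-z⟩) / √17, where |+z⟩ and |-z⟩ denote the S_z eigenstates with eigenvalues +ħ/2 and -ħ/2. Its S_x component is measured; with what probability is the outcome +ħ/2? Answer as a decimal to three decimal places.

0.735

|+x⟩ = (|+z⟩ + |-z⟩)/√2, so ⟨+x|ψ⟩ = (5) / (√2·√17).
P = |5|² / 34 = 25/34.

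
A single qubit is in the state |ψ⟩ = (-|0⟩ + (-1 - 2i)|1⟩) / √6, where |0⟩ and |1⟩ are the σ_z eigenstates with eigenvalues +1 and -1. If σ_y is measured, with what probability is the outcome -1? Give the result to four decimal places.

0.1667

|-y⟩ = (|0⟩ - i|1⟩)/√2, so ⟨-y|ψ⟩ = (1 - i) / (√2·√6).
P = |1 - i|² / 12 = 2/12.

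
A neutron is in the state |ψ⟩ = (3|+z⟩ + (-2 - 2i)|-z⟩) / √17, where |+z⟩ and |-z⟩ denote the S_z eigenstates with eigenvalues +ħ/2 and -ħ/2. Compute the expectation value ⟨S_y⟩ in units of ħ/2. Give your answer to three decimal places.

-0.706

⟨σ_y⟩ = 2 Im(a* b)/(|a|²+|b|²) with a = 3, b = (-2 - 2i).
a* b = (-6 - 6i), so ⟨σ_y⟩ = -12/17.
⟨S_y⟩ = (ħ/2)·⟨σ_y⟩.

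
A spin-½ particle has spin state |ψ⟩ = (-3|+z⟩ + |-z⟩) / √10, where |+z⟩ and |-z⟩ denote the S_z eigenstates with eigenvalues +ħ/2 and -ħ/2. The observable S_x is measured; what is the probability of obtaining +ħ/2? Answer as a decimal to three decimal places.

|+x⟩ = (|+z⟩ + |-z⟩)/√2, so ⟨+x|ψ⟩ = (-2) / (√2·√10).
P = |-2|² / 20 = 4/20.

0.200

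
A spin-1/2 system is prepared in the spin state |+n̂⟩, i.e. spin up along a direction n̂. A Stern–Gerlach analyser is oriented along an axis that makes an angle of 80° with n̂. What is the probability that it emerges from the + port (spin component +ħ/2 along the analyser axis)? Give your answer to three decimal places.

0.587

For spin-½, the probability of finding spin-up along an axis at angle θ to the initial spin direction is cos²(θ/2); spin-down is sin²(θ/2).
θ = 80°, so P = cos²(40°) ≈ 0.587.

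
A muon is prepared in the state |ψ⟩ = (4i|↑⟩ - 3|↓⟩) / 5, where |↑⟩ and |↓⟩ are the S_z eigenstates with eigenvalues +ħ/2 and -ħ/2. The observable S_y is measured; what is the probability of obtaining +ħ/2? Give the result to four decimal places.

|+y⟩ = (|↑⟩ + i|↓⟩)/√2, so ⟨+y|ψ⟩ = (7i) / (√2·5).
P = |7i|² / 50 = 49/50.

0.9800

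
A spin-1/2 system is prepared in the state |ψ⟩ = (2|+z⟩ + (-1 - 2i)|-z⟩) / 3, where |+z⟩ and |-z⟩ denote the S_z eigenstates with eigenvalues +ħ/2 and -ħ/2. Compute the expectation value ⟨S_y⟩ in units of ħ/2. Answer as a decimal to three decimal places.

⟨σ_y⟩ = 2 Im(a* b)/(|a|²+|b|²) with a = 2, b = (-1 - 2i).
a* b = (-2 - 4i), so ⟨σ_y⟩ = -8/9.
⟨S_y⟩ = (ħ/2)·⟨σ_y⟩.

-0.889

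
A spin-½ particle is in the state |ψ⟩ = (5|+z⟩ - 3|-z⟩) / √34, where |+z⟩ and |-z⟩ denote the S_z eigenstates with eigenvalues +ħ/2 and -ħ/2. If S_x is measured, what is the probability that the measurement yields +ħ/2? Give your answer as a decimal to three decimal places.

|+x⟩ = (|+z⟩ + |-z⟩)/√2, so ⟨+x|ψ⟩ = (2) / (√2·√34).
P = |2|² / 68 = 4/68.

0.059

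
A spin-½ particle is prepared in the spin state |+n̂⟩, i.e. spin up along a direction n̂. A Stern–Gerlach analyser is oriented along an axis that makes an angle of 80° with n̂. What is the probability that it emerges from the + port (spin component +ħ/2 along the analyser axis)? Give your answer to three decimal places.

0.587

For spin-½, the probability of finding spin-up along an axis at angle θ to the initial spin direction is cos²(θ/2); spin-down is sin²(θ/2).
θ = 80°, so P = cos²(40°) ≈ 0.587.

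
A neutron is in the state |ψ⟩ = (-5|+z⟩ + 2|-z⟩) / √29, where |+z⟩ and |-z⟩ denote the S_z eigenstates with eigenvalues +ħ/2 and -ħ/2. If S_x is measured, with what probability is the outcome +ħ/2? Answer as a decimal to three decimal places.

0.155

|+x⟩ = (|+z⟩ + |-z⟩)/√2, so ⟨+x|ψ⟩ = (-3) / (√2·√29).
P = |-3|² / 58 = 9/58.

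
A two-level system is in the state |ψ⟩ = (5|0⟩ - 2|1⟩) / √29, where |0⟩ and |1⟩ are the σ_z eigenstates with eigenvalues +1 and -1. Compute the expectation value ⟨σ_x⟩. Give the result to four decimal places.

⟨σ_x⟩ = 2 Re(a* b)/(|a|²+|b|²) with a = 5, b = -2.
a* b = -10, so ⟨σ_x⟩ = -20/29.

-0.6897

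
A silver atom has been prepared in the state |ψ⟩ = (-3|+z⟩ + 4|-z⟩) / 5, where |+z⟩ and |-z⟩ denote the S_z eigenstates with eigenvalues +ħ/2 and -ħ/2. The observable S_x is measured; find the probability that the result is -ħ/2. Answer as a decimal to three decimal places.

|-x⟩ = (|+z⟩ - |-z⟩)/√2, so ⟨-x|ψ⟩ = (-7) / (√2·5).
P = |-7|² / 50 = 49/50.

0.980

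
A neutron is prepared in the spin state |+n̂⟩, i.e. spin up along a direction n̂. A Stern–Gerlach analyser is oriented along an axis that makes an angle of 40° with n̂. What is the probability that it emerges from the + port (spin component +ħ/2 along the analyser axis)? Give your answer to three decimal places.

0.883

For spin-½, the probability of finding spin-up along an axis at angle θ to the initial spin direction is cos²(θ/2); spin-down is sin²(θ/2).
θ = 40°, so P = cos²(20°) ≈ 0.883.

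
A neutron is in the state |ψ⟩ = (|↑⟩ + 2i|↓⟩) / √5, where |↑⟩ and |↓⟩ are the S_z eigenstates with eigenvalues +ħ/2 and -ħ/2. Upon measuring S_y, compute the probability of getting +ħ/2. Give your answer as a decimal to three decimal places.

0.900

|+y⟩ = (|↑⟩ + i|↓⟩)/√2, so ⟨+y|ψ⟩ = (3) / (√2·√5).
P = |3|² / 10 = 9/10.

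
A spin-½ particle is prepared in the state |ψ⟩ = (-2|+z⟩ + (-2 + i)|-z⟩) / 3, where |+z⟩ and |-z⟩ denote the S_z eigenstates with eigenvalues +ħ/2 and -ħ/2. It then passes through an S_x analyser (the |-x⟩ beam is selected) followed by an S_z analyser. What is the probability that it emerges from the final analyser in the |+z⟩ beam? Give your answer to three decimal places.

0.028

First analyser (S_x): P(|-x⟩) = |⟨-x|ψ⟩|² = 1/18.
After stage 1 the state is |-x⟩; P(|+z⟩) = |⟨+z|-x⟩|² = 1/2.
Joint probability = 1/18 × 1/2 = 0.028.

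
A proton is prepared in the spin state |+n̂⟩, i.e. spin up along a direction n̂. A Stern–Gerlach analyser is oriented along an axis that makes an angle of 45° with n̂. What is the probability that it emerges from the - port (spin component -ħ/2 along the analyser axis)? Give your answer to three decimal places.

For spin-½, the probability of finding spin-up along an axis at angle θ to the initial spin direction is cos²(θ/2); spin-down is sin²(θ/2).
θ = 45°, so P = sin²(22.5°) ≈ 0.146.

0.146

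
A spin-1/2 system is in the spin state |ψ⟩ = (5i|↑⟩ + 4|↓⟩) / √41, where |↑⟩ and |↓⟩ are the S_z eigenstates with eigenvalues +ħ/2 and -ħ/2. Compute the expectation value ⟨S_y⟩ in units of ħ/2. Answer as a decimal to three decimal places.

⟨σ_y⟩ = 2 Im(a* b)/(|a|²+|b|²) with a = 5i, b = 4.
a* b = -20i, so ⟨σ_y⟩ = -40/41.
⟨S_y⟩ = (ħ/2)·⟨σ_y⟩.

-0.976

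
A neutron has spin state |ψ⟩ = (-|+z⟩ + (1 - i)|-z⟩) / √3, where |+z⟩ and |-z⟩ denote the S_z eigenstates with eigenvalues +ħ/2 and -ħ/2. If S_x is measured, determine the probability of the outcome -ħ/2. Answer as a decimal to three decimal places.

0.833

|-x⟩ = (|+z⟩ - |-z⟩)/√2, so ⟨-x|ψ⟩ = (-2 + i) / (√2·√3).
P = |-2 + i|² / 6 = 5/6.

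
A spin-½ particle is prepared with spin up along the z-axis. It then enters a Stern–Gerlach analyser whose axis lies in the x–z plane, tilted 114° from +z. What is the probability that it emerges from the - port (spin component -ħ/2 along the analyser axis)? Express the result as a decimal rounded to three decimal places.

0.703

For spin-½, the probability of finding spin-up along an axis at angle θ to the initial spin direction is cos²(θ/2); spin-down is sin²(θ/2).
θ = 114°, so P = sin²(57°) ≈ 0.703.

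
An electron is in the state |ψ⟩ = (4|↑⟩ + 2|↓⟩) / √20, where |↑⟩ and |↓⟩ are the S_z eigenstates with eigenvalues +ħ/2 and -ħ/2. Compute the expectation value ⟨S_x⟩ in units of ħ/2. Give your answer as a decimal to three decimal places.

⟨σ_x⟩ = 2 Re(a* b)/(|a|²+|b|²) with a = 4, b = 2.
a* b = 8, so ⟨σ_x⟩ = 16/20.
⟨S_x⟩ = (ħ/2)·⟨σ_x⟩.

0.800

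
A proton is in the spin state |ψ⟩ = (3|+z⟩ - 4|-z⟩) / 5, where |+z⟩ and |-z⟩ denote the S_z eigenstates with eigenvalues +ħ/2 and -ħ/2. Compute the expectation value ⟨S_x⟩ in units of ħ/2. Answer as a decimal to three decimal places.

-0.960

⟨σ_x⟩ = 2 Re(a* b)/(|a|²+|b|²) with a = 3, b = -4.
a* b = -12, so ⟨σ_x⟩ = -24/25.
⟨S_x⟩ = (ħ/2)·⟨σ_x⟩.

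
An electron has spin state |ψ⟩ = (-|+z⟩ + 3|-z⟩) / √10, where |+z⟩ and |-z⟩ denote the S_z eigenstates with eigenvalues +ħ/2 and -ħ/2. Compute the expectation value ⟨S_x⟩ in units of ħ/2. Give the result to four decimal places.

-0.6000

⟨σ_x⟩ = 2 Re(a* b)/(|a|²+|b|²) with a = -1, b = 3.
a* b = -3, so ⟨σ_x⟩ = -6/10.
⟨S_x⟩ = (ħ/2)·⟨σ_x⟩.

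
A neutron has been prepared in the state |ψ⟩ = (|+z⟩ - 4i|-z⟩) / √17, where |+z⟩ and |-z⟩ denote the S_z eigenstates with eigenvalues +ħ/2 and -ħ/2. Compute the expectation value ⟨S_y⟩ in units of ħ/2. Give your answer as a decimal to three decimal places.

-0.471

⟨σ_y⟩ = 2 Im(a* b)/(|a|²+|b|²) with a = 1, b = -4i.
a* b = -4i, so ⟨σ_y⟩ = -8/17.
⟨S_y⟩ = (ħ/2)·⟨σ_y⟩.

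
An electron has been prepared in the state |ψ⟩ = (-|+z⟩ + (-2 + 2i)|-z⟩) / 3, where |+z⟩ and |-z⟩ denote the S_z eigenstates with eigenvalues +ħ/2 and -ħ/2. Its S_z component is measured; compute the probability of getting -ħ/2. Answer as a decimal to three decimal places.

0.889

The -ħ/2 outcome corresponds to |-z⟩. Its amplitude in |ψ⟩ is (-2 + 2i)/3.
P = |-2 + 2i|² / 9 = 8/9.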